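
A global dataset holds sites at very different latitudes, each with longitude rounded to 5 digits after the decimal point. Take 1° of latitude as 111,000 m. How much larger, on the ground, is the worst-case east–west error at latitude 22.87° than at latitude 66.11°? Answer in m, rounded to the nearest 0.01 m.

Rounding to 5 decimal places leaves the longitude within ±5e-06° of the true value.
At 22.87°: 5e-06° × 111000 × cos 22.87° = 5e-06 × 111000 × 0.9214 ≈ 0.51137 m.
At 66.11°: 5e-06° × 111000 × cos 66.11° = 5e-06 × 111000 × 0.4050 ≈ 0.22477 m.
Difference: 0.51137 − 0.22477 = 0.28661 m.

0.29 m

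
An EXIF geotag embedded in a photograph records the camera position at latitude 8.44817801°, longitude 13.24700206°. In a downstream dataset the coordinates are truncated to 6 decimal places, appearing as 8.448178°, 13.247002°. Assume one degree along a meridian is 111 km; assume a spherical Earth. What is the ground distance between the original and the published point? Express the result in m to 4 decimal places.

Δlat = 8.44817801 − 8.448178 = +0.00000001°; Δlon = 13.24700206 − 13.247002 = +0.00000006°.
N–S: 0.00000001° × 111000 m/° = 0.00111 m.
E–W at 8.44818°: 0.00000006° × 111000 × cos 8.44818° = 0.00000006 × 111000 × 0.9891 ≈ 0.00658773 m.
Hypotenuse of the two orthogonal shifts: √(0.00111² + 0.00658773²) = 0.00668059 m.

0.0067 m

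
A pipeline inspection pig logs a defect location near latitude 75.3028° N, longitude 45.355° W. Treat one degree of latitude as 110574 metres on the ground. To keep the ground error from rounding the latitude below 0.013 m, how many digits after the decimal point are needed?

One degree of latitude covers 110574 m.
With N decimal places the half-ulp bound is 0.5·10⁻ᴺ°, or 0.5·10⁻ᴺ × 110574 m on the ground.
Setting 55287 × 10⁻ᴺ ≤ 0.013 gives 10ᴺ ≥ 4.253e+06, i.e. N ≥ 6.63.
At 6 places the error can reach 0.0553 m, but 7 places keeps it to 0.00553 m.

7 decimal places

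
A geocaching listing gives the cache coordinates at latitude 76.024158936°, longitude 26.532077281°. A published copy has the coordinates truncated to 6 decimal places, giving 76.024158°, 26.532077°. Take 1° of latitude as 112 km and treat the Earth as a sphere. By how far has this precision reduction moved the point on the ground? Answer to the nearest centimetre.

Δlat = 76.024158936 − 76.024158 = +0.000000936°; Δlon = 26.532077281 − 26.532077 = +0.000000281°.
North–south shift: 0.000000936 × 112000 = 0.104832 m.
E–W at 76.0242°: 0.000000281° × 112000 × cos 76.0242° = 0.000000281 × 112000 × 0.2415 ≈ 0.00760089 m.
Hypotenuse of the two orthogonal shifts: √(0.104832² + 0.00760089²) = 0.105107 m.
That is 0.105107 m = 10.511 cm.

11 centimetres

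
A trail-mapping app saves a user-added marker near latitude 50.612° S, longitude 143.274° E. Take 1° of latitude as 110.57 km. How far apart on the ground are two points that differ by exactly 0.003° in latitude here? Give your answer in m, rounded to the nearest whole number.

Along a meridian 0.003° is 0.003 × 110570 = 331.71 m.

332 m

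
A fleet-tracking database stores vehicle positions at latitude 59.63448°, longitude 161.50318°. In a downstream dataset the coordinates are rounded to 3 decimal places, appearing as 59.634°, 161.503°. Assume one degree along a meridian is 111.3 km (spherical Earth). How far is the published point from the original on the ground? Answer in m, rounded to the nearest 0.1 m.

The latitude changed by +0.00048° and the longitude by +0.00018°.
N–S: 0.00048° × 111300 m/° = 53.424 m.
E–W at 59.634°: 0.00018° × 111300 × cos 59.634° = 0.00018 × 111300 × 0.5055 ≈ 10.1276 m.
Combined displacement = (53.424² + 10.1276²)^½ ≈ 54.3755 m.

54.4 m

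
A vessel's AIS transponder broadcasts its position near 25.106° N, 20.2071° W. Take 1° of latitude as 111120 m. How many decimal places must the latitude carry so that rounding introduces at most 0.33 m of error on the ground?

6

One degree of latitude covers 111120 m.
With N decimal places the half-ulp bound is 0.5·10⁻ᴺ°, or 0.5·10⁻ᴺ × 111120 m on the ground.
Need 0.5 × 111120 × 10⁻ᴺ ≤ 0.33 → 10⁻ᴺ ≤ 5.940e-06, so N ≥ 5.23.
At 5 places the error can reach 0.556 m, but 6 places keeps it to 0.0556 m.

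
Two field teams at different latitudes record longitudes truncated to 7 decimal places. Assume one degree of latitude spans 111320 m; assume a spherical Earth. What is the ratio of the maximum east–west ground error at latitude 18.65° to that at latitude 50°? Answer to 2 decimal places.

Truncating at 7 decimal places can drop up to a full unit in the last place, so the longitude may be off by as much as 1e-07°.
At 18.65°: 1e-07° × 111320 × cos 18.65° = 1e-07 × 111320 × 0.9475 ≈ 0.010547 m.
Error at 50° = 1e-07° × 111320 × cos 50° ≈ 0.011132 × 0.6428 = 0.0071555 m.
The ratio reduces to cos 18.65° / cos 50° = 0.9475/0.6428 ≈ 1.4740.

1.47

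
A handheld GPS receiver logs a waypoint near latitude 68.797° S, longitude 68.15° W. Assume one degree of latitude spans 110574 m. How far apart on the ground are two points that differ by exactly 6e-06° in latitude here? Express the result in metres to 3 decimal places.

0.663 metres

6e-06° × 110574 m/° = 0.663444 m.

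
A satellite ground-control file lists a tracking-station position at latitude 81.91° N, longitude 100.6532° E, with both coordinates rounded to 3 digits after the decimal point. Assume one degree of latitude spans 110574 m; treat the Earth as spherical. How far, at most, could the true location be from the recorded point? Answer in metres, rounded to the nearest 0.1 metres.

55.8 metres

Rounding to 3 decimal places leaves each coordinate within ±0.0005° of the true value.
Latitude error → 0.0005 × 110574 = 55.287 m along the meridian.
Longitude error → 0.0005 × 110574 × cos 81.91° = 0.0005 × 110574 × 0.1407 ≈ 7.78045 m.
Combining orthogonally: (55.287² + 7.78045²)^½ ≈ 55.8318 m.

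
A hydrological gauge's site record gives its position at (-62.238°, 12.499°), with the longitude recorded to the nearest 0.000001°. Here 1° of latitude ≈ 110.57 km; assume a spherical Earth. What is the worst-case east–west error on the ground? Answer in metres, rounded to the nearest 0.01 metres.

Rounding to 6 decimal places leaves the longitude within ±5e-07° of the true value.
Parallels shrink by cos φ, so at 62.238° a degree of longitude is 110570 × 0.4658 ≈ 51503.5 m.
East–west error: 5e-07° × 51503.5 m/° ≈ 0.0257517 m.

0.03 metres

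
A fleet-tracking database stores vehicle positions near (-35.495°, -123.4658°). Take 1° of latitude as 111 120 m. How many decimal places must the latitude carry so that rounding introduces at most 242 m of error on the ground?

3 decimal places

One degree of latitude covers 111120 m.
N decimal places → at most half a unit in the last place, 0.5 × 10⁻ᴺ° = 111120/2 × 10⁻ᴺ m.
Need 0.5 × 111120 × 10⁻ᴺ ≤ 242 → 10⁻ᴺ ≤ 4.356e-03, so N ≥ 2.36.
So 3 decimal places suffice (55.6 m); 2 would allow up to 556 m.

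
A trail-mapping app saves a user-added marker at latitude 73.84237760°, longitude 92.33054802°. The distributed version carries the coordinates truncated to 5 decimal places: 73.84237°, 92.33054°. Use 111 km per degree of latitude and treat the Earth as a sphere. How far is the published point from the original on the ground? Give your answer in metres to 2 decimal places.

Δlat = 73.84237760 − 73.84237 = +0.00000760°; Δlon = 92.33054802 − 92.33054 = +0.00000802°.
North–south shift: 0.00000760 × 111000 = 0.8436 m.
East–west at this latitude: 0.00000802° × 111000 × cos 73.8424° ≈ 0.00000802 × 30889.2 = 0.247731 m.
Hypotenuse of the two orthogonal shifts: √(0.8436² + 0.247731²) = 0.879222 m.

0.88 metres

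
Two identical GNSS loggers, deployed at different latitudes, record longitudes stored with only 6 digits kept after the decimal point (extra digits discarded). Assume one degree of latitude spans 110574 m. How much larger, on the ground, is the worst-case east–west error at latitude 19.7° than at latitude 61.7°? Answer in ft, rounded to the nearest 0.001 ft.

0.170 ft

Truncating at 6 decimal places can drop up to a full unit in the last place, so the longitude may be off by as much as 1e-06°.
Error at 19.7° = 1e-06° × 110574 × cos 19.7° ≈ 0.11057 × 0.9415 = 0.1041 m.
Error at 61.7° = 1e-06° × 110574 × cos 61.7° ≈ 0.11057 × 0.4741 = 0.052422 m.
So the lower-latitude error exceeds the higher by 0.1041 − 0.052422 = 0.05168 m.
In feet: 0.0516803 m ÷ 0.3048 ≈ 0.16955 ft.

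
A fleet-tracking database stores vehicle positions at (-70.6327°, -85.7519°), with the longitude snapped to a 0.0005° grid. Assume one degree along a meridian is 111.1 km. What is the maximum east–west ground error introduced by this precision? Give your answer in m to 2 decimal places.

With a 0.0005° grid the true value lies within half a step, ±0.0005°/2 = ±0.00025°, of the stored one.
Parallels shrink by cos φ, so at 70.6327° a degree of longitude is 111100 × 0.3316 ≈ 36843.3 m.
Maximum E–W displacement: 0.00025 × 36843.3 = 9.21082 m.

9.21 m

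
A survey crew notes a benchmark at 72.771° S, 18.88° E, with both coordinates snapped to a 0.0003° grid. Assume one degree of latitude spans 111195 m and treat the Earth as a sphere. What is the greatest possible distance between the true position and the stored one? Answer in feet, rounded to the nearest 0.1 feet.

With a 0.0003° grid the true value lies within half a step, ±0.0003°/2 = ±0.00015°, of the stored one.
N–S: 0.00015° × 111195 m/° = 16.6793 m.
E–W at 72.771°: 0.00015° × 111195 × cos 72.771° = 0.00015 × 111195 × 0.2962 ≈ 4.94025 m.
The two errors are perpendicular, so the maximum displacement is √(16.6793² + 4.94025²) ≈ 17.3955 m.
Converting: 17.3955 m × 3.2808 ft/m ≈ 57.072 ft.

57.1 feet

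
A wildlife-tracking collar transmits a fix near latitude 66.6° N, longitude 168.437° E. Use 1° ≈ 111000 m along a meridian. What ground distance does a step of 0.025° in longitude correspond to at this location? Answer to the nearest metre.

One degree of longitude here spans 111000 × cos 66.6° = 111000 × 0.3971 ≈ 44083.4 m; 0.025° of that is 1102.09 m.

1102 metres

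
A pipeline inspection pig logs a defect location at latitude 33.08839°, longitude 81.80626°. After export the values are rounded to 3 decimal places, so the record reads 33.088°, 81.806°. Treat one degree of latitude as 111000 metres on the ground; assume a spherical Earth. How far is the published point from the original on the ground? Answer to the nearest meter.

The latitude changed by +0.00039° and the longitude by +0.00026°.
North–south shift: 0.00039 × 111000 = 43.29 m.
E–W at 33.088°: 0.00026° × 111000 × cos 33.088° = 0.00026 × 111000 × 0.8378 ≈ 24.1799 m.
Combined displacement = (43.29² + 24.1799²)^½ ≈ 49.5852 m.

50 meters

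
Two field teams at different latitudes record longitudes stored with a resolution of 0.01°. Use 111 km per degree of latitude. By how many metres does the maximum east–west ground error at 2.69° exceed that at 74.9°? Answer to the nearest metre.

410 metres

With a 0.01° grid the true value lies within half a step, ±0.01°/2 = ±0.005°, of the stored one.
Error at 2.69° = 0.005° × 111000 × cos 2.69° ≈ 555 × 0.9989 = 554.39 m.
Error at 74.9° = 0.005° × 111000 × cos 74.9° ≈ 555 × 0.2605 = 144.58 m.
Difference: 554.39 − 144.58 = 409.81 m.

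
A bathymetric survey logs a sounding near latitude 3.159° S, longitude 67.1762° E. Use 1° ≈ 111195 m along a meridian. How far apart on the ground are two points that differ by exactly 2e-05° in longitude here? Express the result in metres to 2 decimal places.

2.22 metres

2e-05° of longitude at 3.159° is 2e-05 × 111195 × cos 3.159° ≈ 2e-05 × 111026 = 2.22052 m.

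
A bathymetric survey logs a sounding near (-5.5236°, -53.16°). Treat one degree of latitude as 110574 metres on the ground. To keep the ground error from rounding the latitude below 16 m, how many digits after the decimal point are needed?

One degree of latitude covers 110574 m.
Rounding to N decimal places gives at most 0.5 × 10⁻ᴺ degrees of error, i.e. 0.5 × 10⁻ᴺ × 110574 m.
Setting 55287 × 10⁻ᴺ ≤ 16 gives 10ᴺ ≥ 3455, i.e. N ≥ 3.54.
At 3 places the error can reach 55.3 m, but 4 places keeps it to 5.53 m.

4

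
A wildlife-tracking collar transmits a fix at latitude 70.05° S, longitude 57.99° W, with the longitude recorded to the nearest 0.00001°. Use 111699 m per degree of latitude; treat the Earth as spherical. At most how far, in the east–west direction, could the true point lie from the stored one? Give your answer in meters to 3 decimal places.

0.191 meters

Rounding to 5 decimal places leaves the longitude within ±5e-06° of the true value.
One degree of longitude at 70.05° is 111699 × cos 70.05° ≈ 111699 × 0.3412 = 38111.7 m.
East–west error: 5e-06° × 38111.7 m/° ≈ 0.190558 m.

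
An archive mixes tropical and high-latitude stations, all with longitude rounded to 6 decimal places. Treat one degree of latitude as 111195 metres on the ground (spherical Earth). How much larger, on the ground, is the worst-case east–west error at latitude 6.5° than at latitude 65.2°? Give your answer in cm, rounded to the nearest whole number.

3 cm

Rounding to 6 decimal places leaves the longitude within ±5e-07° of the true value.
At 6.5°: 5e-07° × 111195 × cos 6.5° = 5e-07 × 111195 × 0.9936 ≈ 0.05524 m.
Error at 65.2° = 5e-07° × 111195 × cos 65.2° ≈ 0.055597 × 0.4195 = 0.02332 m.
So the lower-latitude error exceeds the higher by 0.05524 − 0.02332 = 0.03192 m.
That is 0.0319196 m = 3.192 cm.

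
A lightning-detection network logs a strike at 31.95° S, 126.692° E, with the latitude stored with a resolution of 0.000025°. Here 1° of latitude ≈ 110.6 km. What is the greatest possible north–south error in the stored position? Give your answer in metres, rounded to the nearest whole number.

With a 0.000025° grid the true value lies within half a step, ±0.000025°/2 = ±1.25e-05°, of the stored one.
North–south distance: 1.25e-05° × 110600 m/° = 1.3825 m.

1 metres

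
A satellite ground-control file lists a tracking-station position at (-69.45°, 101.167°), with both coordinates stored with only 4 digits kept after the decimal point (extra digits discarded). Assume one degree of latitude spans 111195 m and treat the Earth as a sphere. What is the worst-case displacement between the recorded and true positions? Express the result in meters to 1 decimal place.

11.8 meters

Truncating at 4 decimal places can drop up to a full unit in the last place, so each coordinate may be off by as much as 0.0001°.
North–south component: 0.0001° × 111195 = 11.1195 m.
E–W at 69.45°: 0.0001° × 111195 × cos 69.45° = 0.0001 × 111195 × 0.3510 ≈ 3.90322 m.
Combining orthogonally: (11.1195² + 3.90322²)^½ ≈ 11.7847 m.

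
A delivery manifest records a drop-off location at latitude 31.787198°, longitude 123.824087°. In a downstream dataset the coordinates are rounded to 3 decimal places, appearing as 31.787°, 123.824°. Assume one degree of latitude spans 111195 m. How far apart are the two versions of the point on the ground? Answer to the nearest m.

Δlat = 31.787198 − 31.787 = +0.000198°; Δlon = 123.824087 − 123.824 = +0.000087°.
North–south shift: 0.000198 × 111195 = 22.0166 m.
E–W at 31.787°: 0.000087° × 111195 × cos 31.787° = 0.000087 × 111195 × 0.8500 ≈ 8.22299 m.
Distance: √(22.0166² + 8.22299²) ≈ 23.5021 m.

24 m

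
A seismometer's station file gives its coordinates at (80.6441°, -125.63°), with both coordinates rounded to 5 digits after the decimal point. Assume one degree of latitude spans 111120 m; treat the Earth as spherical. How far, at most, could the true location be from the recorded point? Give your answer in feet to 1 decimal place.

1.8 feet

Rounding to 5 decimal places leaves each coordinate within ±5e-06° of the true value.
North–south component: 5e-06° × 111120 = 0.5556 m.
E–W at 80.6441°: 5e-06° × 111120 × cos 80.6441° = 5e-06 × 111120 × 0.1626 ≈ 0.090322 m.
Combining orthogonally: (0.5556² + 0.090322²)^½ ≈ 0.562894 m.
Converting: 0.562894 m × 3.2808 ft/m ≈ 1.8468 ft.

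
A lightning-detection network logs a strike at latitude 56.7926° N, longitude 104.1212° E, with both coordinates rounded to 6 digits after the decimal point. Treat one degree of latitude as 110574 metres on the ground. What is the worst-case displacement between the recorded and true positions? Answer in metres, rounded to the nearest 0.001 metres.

0.063 metres

Rounding to 6 decimal places leaves each coordinate within ±5e-07° of the true value.
North–south component: 5e-07° × 110574 = 0.055287 m.
East–west component at 56.7926°: 5e-07° × 110574 × cos 56.7926° ≈ 5e-07 × 60558.2 ≈ 0.0302791 m.
The two errors are perpendicular, so the maximum displacement is √(0.055287² + 0.0302791²) ≈ 0.0630355 m.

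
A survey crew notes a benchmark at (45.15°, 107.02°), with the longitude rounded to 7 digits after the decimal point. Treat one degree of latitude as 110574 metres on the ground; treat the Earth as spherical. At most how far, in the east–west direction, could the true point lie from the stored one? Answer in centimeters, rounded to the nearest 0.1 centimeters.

0.4 centimeters

Rounding to 7 decimal places leaves the longitude within ±5e-08° of the true value.
Parallels shrink by cos φ, so at 45.15° a degree of longitude is 110574 × 0.7053 ≈ 77982.7 m.
So at most 5e-08° × 77982.7 ≈ 0.00389913 m east–west.
That is 0.00389913 m = 0.38991 cm.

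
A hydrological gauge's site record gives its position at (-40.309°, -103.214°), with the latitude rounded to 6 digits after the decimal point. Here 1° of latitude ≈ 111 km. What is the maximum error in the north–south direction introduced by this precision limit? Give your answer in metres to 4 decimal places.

Rounding to 6 decimal places leaves the latitude within ±5e-07° of the true value.
So the N–S error is at most 5e-07 × 111000 = 0.0555 m.

0.0555 metres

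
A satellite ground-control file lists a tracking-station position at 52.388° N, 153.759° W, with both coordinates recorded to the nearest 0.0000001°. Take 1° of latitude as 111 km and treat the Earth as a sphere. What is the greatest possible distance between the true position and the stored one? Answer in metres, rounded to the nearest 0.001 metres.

Rounding to 7 decimal places leaves each coordinate within ±5e-08° of the true value.
Latitude error → 5e-08 × 111000 = 0.00555 m along the meridian.
East–west component at 52.388°: 5e-08° × 111000 × cos 52.388° ≈ 5e-08 × 67744.5 ≈ 0.00338723 m.
Worst case both components are at the extreme and orthogonal: √(0.00555² + 0.00338723²) ≈ 0.00650198 m.

0.007 metres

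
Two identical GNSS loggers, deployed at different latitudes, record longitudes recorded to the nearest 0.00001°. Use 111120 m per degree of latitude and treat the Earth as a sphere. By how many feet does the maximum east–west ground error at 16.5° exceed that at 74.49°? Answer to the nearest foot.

1 feet

Rounding to 5 decimal places leaves the longitude within ±5e-06° of the true value.
Error at 16.5° = 5e-06° × 111120 × cos 16.5° ≈ 0.5556 × 0.9588 = 0.53272 m.
At 74.49°: 5e-06° × 111120 × cos 74.49° = 5e-06 × 111120 × 0.2674 ≈ 0.14857 m.
So the lower-latitude error exceeds the higher by 0.53272 − 0.14857 = 0.38415 m.
In feet: 0.384149 m ÷ 0.3048 ≈ 1.2603 ft.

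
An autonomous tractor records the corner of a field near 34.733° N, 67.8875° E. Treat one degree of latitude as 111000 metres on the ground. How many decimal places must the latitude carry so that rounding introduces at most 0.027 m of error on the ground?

One degree of latitude covers 111000 m.
With N decimal places the half-ulp bound is 0.5·10⁻ᴺ°, or 0.5·10⁻ᴺ × 111000 m on the ground.
Setting 55500 × 10⁻ᴺ ≤ 0.027 gives 10ᴺ ≥ 2.056e+06, i.e. N ≥ 6.31.
N = 6 would give 0.0555 m (too coarse); N = 7 gives 0.00555 m ≤ 0.027 m.

7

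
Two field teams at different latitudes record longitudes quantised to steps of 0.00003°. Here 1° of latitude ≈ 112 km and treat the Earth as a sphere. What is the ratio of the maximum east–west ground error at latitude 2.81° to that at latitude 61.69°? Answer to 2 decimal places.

With a 0.00003° grid the true value lies within half a step, ±0.00003°/2 = ±1.5e-05°, of the stored one.
At 2.81°: 1.5e-05° × 112000 × cos 2.81° = 1.5e-05 × 112000 × 0.9988 ≈ 1.678 m.
At 61.69°: 1.5e-05° × 112000 × cos 61.69° = 1.5e-05 × 112000 × 0.4742 ≈ 0.79673 m.
Ratio: 1.678 / 0.79673 = cos 2.81° / cos 61.69° ≈ 2.1061.

2.11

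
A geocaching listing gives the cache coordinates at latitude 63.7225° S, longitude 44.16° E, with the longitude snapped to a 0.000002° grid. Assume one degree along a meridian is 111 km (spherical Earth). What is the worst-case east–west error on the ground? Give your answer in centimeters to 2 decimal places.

With a 0.000002° grid the true value lies within half a step, ±0.000002°/2 = ±1e-06°, of the stored one.
At latitude 63.7225° a degree of longitude spans 111000 m × cos 63.7225° = 111000 × 0.4427 ≈ 49141.8 m.
East–west error: 1e-06° × 49141.8 m/° ≈ 0.0491418 m.
That is 0.0491418 m = 4.9142 cm.

4.91 centimeters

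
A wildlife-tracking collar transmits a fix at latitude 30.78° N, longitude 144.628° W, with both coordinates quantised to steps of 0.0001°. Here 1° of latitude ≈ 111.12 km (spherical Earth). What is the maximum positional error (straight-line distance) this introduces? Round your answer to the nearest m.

With a 0.0001° grid the true value lies within half a step, ±0.0001°/2 = ±5e-05°, of the stored one.
Latitude error → 5e-05 × 111120 = 5.556 m along the meridian.
East–west component at 30.78°: 5e-05° × 111120 × cos 30.78° ≈ 5e-05 × 95467.5 ≈ 4.77337 m.
Worst case both components are at the extreme and orthogonal: √(5.556² + 4.77337²) ≈ 7.32491 m.

7 m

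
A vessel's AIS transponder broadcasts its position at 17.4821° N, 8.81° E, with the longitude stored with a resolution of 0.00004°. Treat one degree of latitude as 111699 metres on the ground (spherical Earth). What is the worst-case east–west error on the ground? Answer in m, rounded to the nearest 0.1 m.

With a 0.00004° grid the true value lies within half a step, ±0.00004°/2 = ±2e-05°, of the stored one.
At latitude 17.4821° a degree of longitude spans 111699 m × cos 17.4821° = 111699 × 0.9538 ≈ 106540 m.
So at most 2e-05° × 106540 ≈ 2.13079 m east–west.

2.1 m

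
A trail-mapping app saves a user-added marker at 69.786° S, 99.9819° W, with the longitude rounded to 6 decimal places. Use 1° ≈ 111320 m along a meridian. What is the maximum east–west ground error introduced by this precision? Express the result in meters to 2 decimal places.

Rounding to 6 decimal places leaves the longitude within ±5e-07° of the true value.
At latitude 69.786° a degree of longitude spans 111320 m × cos 69.786° = 111320 × 0.3455 ≈ 38464.1 m.
Maximum E–W displacement: 5e-07 × 38464.1 = 0.0192321 m.

0.02 meters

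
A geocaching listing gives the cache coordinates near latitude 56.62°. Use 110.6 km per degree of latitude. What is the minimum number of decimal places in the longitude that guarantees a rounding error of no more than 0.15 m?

6 decimal places

At 56.62° one degree of longitude covers 110600 × cos 56.62° ≈ 110600 × 0.5502 ≈ 60850.9 m.
Rounding to N decimal places gives at most 0.5 × 10⁻ᴺ degrees of error, i.e. 0.5 × 10⁻ᴺ × 60850.9 m.
Setting 30425.5 × 10⁻ᴺ ≤ 0.15 gives 10ᴺ ≥ 2.028e+05, i.e. N ≥ 5.31.
So 6 decimal places suffice (0.0304 m); 5 would allow up to 0.304 m.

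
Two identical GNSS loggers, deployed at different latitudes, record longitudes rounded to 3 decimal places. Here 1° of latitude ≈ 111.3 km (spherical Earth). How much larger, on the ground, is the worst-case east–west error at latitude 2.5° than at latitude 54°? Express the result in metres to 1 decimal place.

Rounding to 3 decimal places leaves the longitude within ±0.0005° of the true value.
At 2.5°: 0.0005° × 111300 × cos 2.5° = 0.0005 × 111300 × 0.9990 ≈ 55.597 m.
Error at 54° = 0.0005° × 111300 × cos 54° ≈ 55.65 × 0.5878 = 32.71 m.
So the lower-latitude error exceeds the higher by 55.597 − 32.71 = 22.887 m.

22.9 metres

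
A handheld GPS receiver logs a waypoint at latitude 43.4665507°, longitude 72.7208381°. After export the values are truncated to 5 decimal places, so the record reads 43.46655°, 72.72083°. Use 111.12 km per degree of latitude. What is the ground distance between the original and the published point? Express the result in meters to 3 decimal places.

The latitude changed by +0.0000007° and the longitude by +0.0000081°.
N–S: 0.0000007° × 111120 m/° = 0.077784 m.
E–W at 43.4665°: 0.0000081° × 111120 × cos 43.4665° = 0.0000081 × 111120 × 0.7258 ≈ 0.653251 m.
Hypotenuse of the two orthogonal shifts: √(0.077784² + 0.653251²) = 0.657865 m.

0.658 meters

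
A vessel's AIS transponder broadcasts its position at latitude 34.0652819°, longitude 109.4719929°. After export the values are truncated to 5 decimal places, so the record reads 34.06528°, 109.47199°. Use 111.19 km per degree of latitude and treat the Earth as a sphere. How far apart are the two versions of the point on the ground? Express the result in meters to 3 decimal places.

The latitude changed by +0.0000019° and the longitude by +0.0000029°.
N–S: 0.0000019° × 111190 m/° = 0.211261 m.
East–west at this latitude: 0.0000029° × 111190 × cos 34.0653° ≈ 0.0000029 × 92109.8 = 0.267118 m.
Hypotenuse of the two orthogonal shifts: √(0.211261² + 0.267118²) = 0.340563 m.

0.341 meters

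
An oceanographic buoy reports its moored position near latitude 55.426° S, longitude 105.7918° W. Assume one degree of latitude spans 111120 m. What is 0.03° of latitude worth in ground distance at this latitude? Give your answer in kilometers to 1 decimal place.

3.3 kilometers

0.03° × 111120 m/° = 3333.6 m.
That is 3333.6 m = 3.3336 km.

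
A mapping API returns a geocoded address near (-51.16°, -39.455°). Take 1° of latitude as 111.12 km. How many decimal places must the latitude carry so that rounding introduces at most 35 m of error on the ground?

One degree of latitude covers 111120 m.
Rounding to N decimal places gives at most 0.5 × 10⁻ᴺ degrees of error, i.e. 0.5 × 10⁻ᴺ × 111120 m.
Setting 55560 × 10⁻ᴺ ≤ 35 gives 10ᴺ ≥ 1587, i.e. N ≥ 3.20.
So 4 decimal places suffice (5.56 m); 3 would allow up to 55.6 m.

4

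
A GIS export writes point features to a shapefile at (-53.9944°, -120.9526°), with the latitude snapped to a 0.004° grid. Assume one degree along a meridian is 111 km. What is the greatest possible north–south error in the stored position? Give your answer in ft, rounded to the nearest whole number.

728 ft

With a 0.004° grid the true value lies within half a step, ±0.004°/2 = ±0.002°, of the stored one.
So the N–S error is at most 0.002 × 111000 = 222 m.
In feet: 222 m ÷ 0.3048 ≈ 728.35 ft.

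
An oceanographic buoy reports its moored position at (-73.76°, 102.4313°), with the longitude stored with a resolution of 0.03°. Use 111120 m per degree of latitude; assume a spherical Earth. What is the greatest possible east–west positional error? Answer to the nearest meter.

466 meters

With a 0.03° grid the true value lies within half a step, ±0.03°/2 = ±0.015°, of the stored one.
Parallels shrink by cos φ, so at 73.76° a degree of longitude is 111120 × 0.2797 ≈ 31076 m.
So at most 0.015° × 31076 ≈ 466.14 m east–west.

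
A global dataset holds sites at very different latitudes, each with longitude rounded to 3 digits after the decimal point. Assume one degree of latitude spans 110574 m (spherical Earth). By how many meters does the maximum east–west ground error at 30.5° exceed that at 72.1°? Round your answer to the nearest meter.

Rounding to 3 decimal places leaves the longitude within ±0.0005° of the true value.
Error at 30.5° = 0.0005° × 110574 × cos 30.5° ≈ 55.287 × 0.8616 = 47.637 m.
At 72.1°: 0.0005° × 110574 × cos 72.1° = 0.0005 × 110574 × 0.3074 ≈ 16.993 m.
Difference: 47.637 − 16.993 = 30.644 m.

31 meters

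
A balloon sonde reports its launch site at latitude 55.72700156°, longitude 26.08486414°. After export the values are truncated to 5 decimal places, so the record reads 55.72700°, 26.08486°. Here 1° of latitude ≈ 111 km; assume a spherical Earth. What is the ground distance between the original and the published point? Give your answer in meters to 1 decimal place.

0.3 meters

Δlat = 55.72700156 − 55.72700 = +0.00000156°; Δlon = 26.08486414 − 26.08486 = +0.00000414°.
N–S: 0.00000156° × 111000 m/° = 0.17316 m.
East–west at this latitude: 0.00000414° × 111000 × cos 55.727° ≈ 0.00000414 × 62508.2 = 0.258784 m.
Hypotenuse of the two orthogonal shifts: √(0.17316² + 0.258784²) = 0.311374 m.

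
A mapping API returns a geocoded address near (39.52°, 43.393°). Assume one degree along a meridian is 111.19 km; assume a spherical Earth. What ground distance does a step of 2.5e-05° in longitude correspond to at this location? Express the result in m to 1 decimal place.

2.5e-05° of longitude at 39.52° is 2.5e-05 × 111190 × cos 39.52° ≈ 2.5e-05 × 85772.2 = 2.14431 m.

2.1 m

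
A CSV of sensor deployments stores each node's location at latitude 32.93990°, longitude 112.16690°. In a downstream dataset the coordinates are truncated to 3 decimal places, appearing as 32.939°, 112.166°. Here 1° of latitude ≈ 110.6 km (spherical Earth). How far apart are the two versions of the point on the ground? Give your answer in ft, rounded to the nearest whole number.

The latitude changed by +0.00090° and the longitude by +0.00090°.
N–S: 0.00090° × 110600 m/° = 99.54 m.
E–W at 32.939°: 0.00090° × 110600 × cos 32.939° = 0.00090 × 110600 × 0.8392 ≈ 83.5389 m.
Combined displacement = (99.54² + 83.5389²)^½ ≈ 129.95 m.
In feet: 129.95 m ÷ 0.3048 ≈ 426.34 ft.

426 ft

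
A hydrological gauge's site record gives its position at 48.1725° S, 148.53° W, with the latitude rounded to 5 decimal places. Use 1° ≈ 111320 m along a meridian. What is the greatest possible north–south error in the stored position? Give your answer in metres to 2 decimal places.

Rounding to 5 decimal places leaves the latitude within ±5e-06° of the true value.
Along the meridian that is 5e-06° × 111320 m/° = 0.5566 m.

0.56 metres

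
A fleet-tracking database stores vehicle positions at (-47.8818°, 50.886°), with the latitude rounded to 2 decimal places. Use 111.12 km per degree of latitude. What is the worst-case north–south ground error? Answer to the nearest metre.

556 metres

Rounding to 2 decimal places leaves the latitude within ±0.005° of the true value.
North–south distance: 0.005° × 111120 m/° = 555.6 m.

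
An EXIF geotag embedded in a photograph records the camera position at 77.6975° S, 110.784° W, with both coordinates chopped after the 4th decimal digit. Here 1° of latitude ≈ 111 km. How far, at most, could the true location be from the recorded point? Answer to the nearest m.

11 m

Truncating at 4 decimal places can drop up to a full unit in the last place, so each coordinate may be off by as much as 0.0001°.
N–S: 0.0001° × 111000 m/° = 11.1 m.
East–west component at 77.6975°: 0.0001° × 111000 × cos 77.6975° ≈ 0.0001 × 23651.1 ≈ 2.36511 m.
Worst case both components are at the extreme and orthogonal: √(11.1² + 2.36511²) ≈ 11.3492 m.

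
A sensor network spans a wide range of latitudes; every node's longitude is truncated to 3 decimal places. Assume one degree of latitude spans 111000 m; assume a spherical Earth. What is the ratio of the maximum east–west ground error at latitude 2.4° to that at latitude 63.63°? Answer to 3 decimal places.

Truncating at 3 decimal places can drop up to a full unit in the last place, so the longitude may be off by as much as 0.001°.
Error at 2.4° = 0.001° × 111000 × cos 2.4° ≈ 111 × 0.9991 = 110.9 m.
At 63.63°: 0.001° × 111000 × cos 63.63° = 0.001 × 111000 × 0.4442 ≈ 49.302 m.
Ratio: 110.9 / 49.302 = cos 2.4° / cos 63.63° ≈ 2.2494.

2.249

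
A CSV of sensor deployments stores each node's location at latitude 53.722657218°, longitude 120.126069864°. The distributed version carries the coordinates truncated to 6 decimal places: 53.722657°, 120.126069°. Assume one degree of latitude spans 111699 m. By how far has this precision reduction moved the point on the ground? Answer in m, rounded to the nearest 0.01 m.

0.06 m

The latitude changed by +0.000000218° and the longitude by +0.000000864°.
North–south shift: 0.000000218 × 111699 = 0.0243504 m.
East–west at this latitude: 0.000000864° × 111699 × cos 53.7227° ≈ 0.000000864 × 66091.7 = 0.0571032 m.
Combined displacement = (0.0243504² + 0.0571032²)^½ ≈ 0.0620783 m.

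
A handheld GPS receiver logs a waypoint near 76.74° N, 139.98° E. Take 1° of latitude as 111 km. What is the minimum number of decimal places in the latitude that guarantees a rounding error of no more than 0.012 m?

7

One degree of latitude covers 111000 m.
With N decimal places the half-ulp bound is 0.5·10⁻ᴺ°, or 0.5·10⁻ᴺ × 111000 m on the ground.
Need 0.5 × 111000 × 10⁻ᴺ ≤ 0.012 → 10⁻ᴺ ≤ 2.162e-07, so N ≥ 6.67.
So 7 decimal places suffice (0.00555 m); 6 would allow up to 0.0555 m.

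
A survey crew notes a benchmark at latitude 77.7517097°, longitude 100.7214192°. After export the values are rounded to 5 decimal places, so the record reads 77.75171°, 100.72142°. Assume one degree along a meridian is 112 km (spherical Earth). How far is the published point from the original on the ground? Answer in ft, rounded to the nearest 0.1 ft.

0.1 ft

Δlat = 77.7517097 − 77.75171 = -0.0000003°; Δlon = 100.7214192 − 100.72142 = -0.0000008°.
North–south shift: -0.0000003 × 112000 = -0.0336 m.
E–W at 77.7517°: -0.0000008° × 112000 × cos 77.7517° = -0.0000008 × 112000 × 0.2121 ≈ -0.0190085 m.
Combined displacement = (0.0336² + 0.0190085²)^½ ≈ 0.0386042 m.
Converting: 0.0386042 m × 3.2808 ft/m ≈ 0.12665 ft.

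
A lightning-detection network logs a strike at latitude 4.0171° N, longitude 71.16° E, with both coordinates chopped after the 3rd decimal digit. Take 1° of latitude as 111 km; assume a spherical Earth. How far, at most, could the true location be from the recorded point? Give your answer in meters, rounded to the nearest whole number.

Truncating at 3 decimal places can drop up to a full unit in the last place, so each coordinate may be off by as much as 0.001°.
North–south component: 0.001° × 111000 = 111 m.
E–W at 4.0171°: 0.001° × 111000 × cos 4.0171° = 0.001 × 111000 × 0.9975 ≈ 110.727 m.
The two errors are perpendicular, so the maximum displacement is √(111² + 110.727²) ≈ 156.785 m.

157 meters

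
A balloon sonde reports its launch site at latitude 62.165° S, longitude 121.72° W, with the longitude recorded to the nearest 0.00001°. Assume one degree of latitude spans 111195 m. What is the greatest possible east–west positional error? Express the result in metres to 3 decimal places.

0.260 metres

Rounding to 5 decimal places leaves the longitude within ±5e-06° of the true value.
One degree of longitude at 62.165° is 111195 × cos 62.165° ≈ 111195 × 0.4669 = 51919.9 m.
East–west error: 5e-06° × 51919.9 m/° ≈ 0.2596 m.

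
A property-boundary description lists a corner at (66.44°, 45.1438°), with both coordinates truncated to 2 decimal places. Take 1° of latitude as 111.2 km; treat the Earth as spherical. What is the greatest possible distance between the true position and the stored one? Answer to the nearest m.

Truncating at 2 decimal places can drop up to a full unit in the last place, so each coordinate may be off by as much as 0.01°.
North–south component: 0.01° × 111200 = 1112 m.
Longitude error → 0.01 × 111200 × cos 66.44° = 0.01 × 111200 × 0.3997 ≈ 444.477 m.
Worst case both components are at the extreme and orthogonal: √(1112² + 444.477²) ≈ 1197.54 m.

1198 m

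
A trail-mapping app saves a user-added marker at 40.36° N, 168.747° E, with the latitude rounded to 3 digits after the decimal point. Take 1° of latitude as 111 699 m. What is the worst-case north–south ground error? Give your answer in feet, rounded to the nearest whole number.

Rounding to 3 decimal places leaves the latitude within ±0.0005° of the true value.
So the N–S error is at most 0.0005 × 111699 = 55.8495 m.
In feet: 55.8495 m ÷ 0.3048 ≈ 183.23 ft.

183 feet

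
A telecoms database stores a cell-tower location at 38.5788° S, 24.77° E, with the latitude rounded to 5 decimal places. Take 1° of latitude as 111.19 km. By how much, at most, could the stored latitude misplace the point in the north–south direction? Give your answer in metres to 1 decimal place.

Rounding to 5 decimal places leaves the latitude within ±5e-06° of the true value.
North–south distance: 5e-06° × 111190 m/° = 0.55595 m.

0.6 metres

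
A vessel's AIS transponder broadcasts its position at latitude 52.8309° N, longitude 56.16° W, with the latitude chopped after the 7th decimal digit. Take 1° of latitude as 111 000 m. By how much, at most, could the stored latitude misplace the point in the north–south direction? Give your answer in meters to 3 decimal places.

Truncating at 7 decimal places can drop up to a full unit in the last place, so the latitude may be off by as much as 1e-07°.
So the N–S error is at most 1e-07 × 111000 = 0.0111 m.

0.011 meters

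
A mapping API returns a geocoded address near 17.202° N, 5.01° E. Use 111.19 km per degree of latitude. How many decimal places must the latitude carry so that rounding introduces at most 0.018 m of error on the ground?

One degree of latitude covers 111190 m.
With N decimal places the half-ulp bound is 0.5·10⁻ᴺ°, or 0.5·10⁻ᴺ × 111190 m on the ground.
Need 0.5 × 111190 × 10⁻ᴺ ≤ 0.018 → 10⁻ᴺ ≤ 3.238e-07, so N ≥ 6.49.
N = 6 would give 0.0556 m (too coarse); N = 7 gives 0.00556 m ≤ 0.018 m.

7 decimal places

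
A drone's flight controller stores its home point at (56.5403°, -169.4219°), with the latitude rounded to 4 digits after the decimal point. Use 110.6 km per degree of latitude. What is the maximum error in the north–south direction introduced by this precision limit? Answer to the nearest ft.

Rounding to 4 decimal places leaves the latitude within ±5e-05° of the true value.
So the N–S error is at most 5e-05 × 110600 = 5.53 m.
Converting: 5.53 m × 3.2808 ft/m ≈ 18.143 ft.

18 ft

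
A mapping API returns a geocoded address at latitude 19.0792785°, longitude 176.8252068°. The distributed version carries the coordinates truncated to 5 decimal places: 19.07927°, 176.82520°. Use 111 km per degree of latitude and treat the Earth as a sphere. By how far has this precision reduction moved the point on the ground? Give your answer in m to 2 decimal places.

1.18 m

The latitude changed by +0.0000085° and the longitude by +0.0000068°.
N–S: 0.0000085° × 111000 m/° = 0.9435 m.
E–W at 19.0793°: 0.0000068° × 111000 × cos 19.0793° = 0.0000068 × 111000 × 0.9451 ≈ 0.713337 m.
Combined displacement = (0.9435² + 0.713337²)^½ ≈ 1.18281 m.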